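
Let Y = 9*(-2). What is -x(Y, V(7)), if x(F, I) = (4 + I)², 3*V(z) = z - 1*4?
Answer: -25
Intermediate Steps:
V(z) = -4/3 + z/3 (V(z) = (z - 1*4)/3 = (z - 4)/3 = (-4 + z)/3 = -4/3 + z/3)
Y = -18
-x(Y, V(7)) = -(4 + (-4/3 + (⅓)*7))² = -(4 + (-4/3 + 7/3))² = -(4 + 1)² = -1*5² = -1*25 = -25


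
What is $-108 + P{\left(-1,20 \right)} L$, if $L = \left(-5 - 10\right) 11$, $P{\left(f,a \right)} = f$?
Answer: $57$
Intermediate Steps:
$L = -165$ ($L = \left(-15\right) 11 = -165$)
$-108 + P{\left(-1,20 \right)} L = -108 - -165 = -108 + 165 = 57$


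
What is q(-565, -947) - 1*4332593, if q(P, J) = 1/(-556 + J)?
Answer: -6511887280/1503 ≈ -4.3326e+6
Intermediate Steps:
q(-565, -947) - 1*4332593 = 1/(-556 - 947) - 1*4332593 = 1/(-1503) - 4332593 = -1/1503 - 4332593 = -6511887280/1503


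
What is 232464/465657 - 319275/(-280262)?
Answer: 71274488081/43501987378 ≈ 1.6384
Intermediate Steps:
232464/465657 - 319275/(-280262) = 232464*(1/465657) - 319275*(-1/280262) = 77488/155219 + 319275/280262 = 71274488081/43501987378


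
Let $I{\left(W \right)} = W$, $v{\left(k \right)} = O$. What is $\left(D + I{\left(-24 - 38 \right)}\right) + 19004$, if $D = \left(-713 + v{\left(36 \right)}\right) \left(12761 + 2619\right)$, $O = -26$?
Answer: $-11346878$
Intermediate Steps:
$v{\left(k \right)} = -26$
$D = -11365820$ ($D = \left(-713 - 26\right) \left(12761 + 2619\right) = \left(-739\right) 15380 = -11365820$)
$\left(D + I{\left(-24 - 38 \right)}\right) + 19004 = \left(-11365820 - 62\right) + 19004 = -11365882 + 19004 = -11346878$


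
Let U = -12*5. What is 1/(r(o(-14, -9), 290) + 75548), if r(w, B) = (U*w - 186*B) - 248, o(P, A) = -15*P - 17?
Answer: 1/9780 ≈ 0.00010225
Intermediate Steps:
U = -60
o(P, A) = -17 - 15*P
r(w, B) = -248 - 186*B - 60*w (r(w, B) = (-60*w - 186*B) - 248 = (-186*B - 60*w) - 248 = -248 - 186*B - 60*w)
1/(r(o(-14, -9), 290) + 75548) = 1/((-248 - 186*290 - 60*(-17 - 15*(-14))) + 75548) = 1/((-248 - 53940 - 60*(-17 + 210)) + 75548) = 1/((-248 - 53940 - 60*193) + 75548) = 1/((-248 - 53940 - 11580) + 75548) = 1/(-65768 + 75548) = 1/9780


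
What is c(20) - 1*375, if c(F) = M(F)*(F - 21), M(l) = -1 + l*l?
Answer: -774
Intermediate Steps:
M(l) = -1 + l²
c(F) = (-1 + F²)*(-21 + F) (c(F) = (-1 + F²)*(F - 21) = (-1 + F²)*(-21 + F))
c(20) - 1*375 = (-1 + 20²)*(-21 + 20) - 1*375 = (-1 + 400)*(-1) - 375 = 399*(-1) - 375 = -399 - 375 = -774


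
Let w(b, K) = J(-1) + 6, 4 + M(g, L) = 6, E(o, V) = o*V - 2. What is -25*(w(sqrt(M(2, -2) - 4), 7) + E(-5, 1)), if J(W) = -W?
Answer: 0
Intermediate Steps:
E(o, V) = -2 + V*o (E(o, V) = V*o - 2 = -2 + V*o)
M(g, L) = 2 (M(g, L) = -4 + 6 = 2)
w(b, K) = 7 (w(b, K) = -1*(-1) + 6 = 1 + 6 = 7)
-25*(w(sqrt(M(2, -2) - 4), 7) + E(-5, 1)) = -25*(7 + (-2 + 1*(-5))) = -25*(7 + (-2 - 5)) = -25*(7 - 7) = -25*0 = 0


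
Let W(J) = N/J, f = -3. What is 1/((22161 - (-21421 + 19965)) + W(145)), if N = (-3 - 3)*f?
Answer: 145/3424483 ≈ 4.2342e-5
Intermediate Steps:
N = 18 (N = (-3 - 3)*(-3) = -6*(-3) = 18)
W(J) = 18/J
1/((22161 - (-21421 + 19965)) + W(145)) = 1/((22161 - (-21421 + 19965)) + 18/145) = 1/((22161 - 1*(-1456)) + 18*(1/145)) = 1/((22161 + 1456) + 18/145) = 1/(23617 + 18/145) = 1/(3424483/145) = 145/3424483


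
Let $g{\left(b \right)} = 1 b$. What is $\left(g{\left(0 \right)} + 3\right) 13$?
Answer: $39$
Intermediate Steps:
$g{\left(b \right)} = b$
$\left(g{\left(0 \right)} + 3\right) 13 = \left(0 + 3\right) 13 = 3 \cdot 13 = 39$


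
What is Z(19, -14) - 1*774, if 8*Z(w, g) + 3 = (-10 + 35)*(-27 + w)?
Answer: -6395/8 ≈ -799.38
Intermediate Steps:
Z(w, g) = -339/4 + 25*w/8 (Z(w, g) = -3/8 + ((-10 + 35)*(-27 + w))/8 = -3/8 + (25*(-27 + w))/8 = -3/8 + (-675 + 25*w)/8 = -3/8 + (-675/8 + 25*w/8) = -339/4 + 25*w/8)
Z(19, -14) - 1*774 = (-339/4 + (25/8)*19) - 1*774 = (-339/4 + 475/8) - 774 = -203/8 - 774 = -6395/8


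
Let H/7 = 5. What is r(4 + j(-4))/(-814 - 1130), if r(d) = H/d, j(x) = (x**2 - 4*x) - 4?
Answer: -35/62208 ≈ -0.00056263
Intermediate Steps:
H = 35 (H = 7*5 = 35)
j(x) = -4 + x**2 - 4*x
r(d) = 35/d
r(4 + j(-4))/(-814 - 1130) = (35/(4 + (-4 + (-4)**2 - 4*(-4))))/(-814 - 1130) = (35/(4 + (-4 + 16 + 16)))/(-1944) = -35/(1944*(4 + 28)) = -35/(1944*32) = -1/1944*35/32 = -35/62208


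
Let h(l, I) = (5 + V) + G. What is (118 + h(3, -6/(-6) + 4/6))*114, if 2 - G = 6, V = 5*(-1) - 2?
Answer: 12768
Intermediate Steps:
V = -7 (V = -5 - 2 = -7)
G = -4 (G = 2 - 1*6 = 2 - 6 = -4)
h(l, I) = -6 (h(l, I) = (5 - 7) - 4 = -2 - 4 = -6)
(118 + h(3, -6/(-6) + 4/6))*114 = (118 - 6)*114 = 112*114 = 12768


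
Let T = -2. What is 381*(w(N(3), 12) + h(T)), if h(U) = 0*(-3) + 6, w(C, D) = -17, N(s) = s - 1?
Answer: -4191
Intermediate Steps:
N(s) = -1 + s
h(U) = 6 (h(U) = 0 + 6 = 6)
381*(w(N(3), 12) + h(T)) = 381*(-17 + 6) = 381*(-11) = -4191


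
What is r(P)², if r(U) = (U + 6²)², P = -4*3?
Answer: 331776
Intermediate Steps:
P = -12
r(U) = (36 + U)² (r(U) = (U + 36)² = (36 + U)²)
r(P)² = ((36 - 12)²)² = (24²)² = 576² = 331776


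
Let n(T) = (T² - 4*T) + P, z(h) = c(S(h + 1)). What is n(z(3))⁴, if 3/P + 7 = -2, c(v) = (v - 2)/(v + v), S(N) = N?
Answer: 13845841/5308416 ≈ 2.6083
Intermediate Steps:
c(v) = (-2 + v)/(2*v) (c(v) = (-2 + v)/((2*v)) = (-2 + v)*(1/(2*v)) = (-2 + v)/(2*v))
P = -⅓ (P = 3/(-7 - 2) = 3/(-9) = 3*(-⅑) = -⅓ ≈ -0.33333)
z(h) = (-1 + h)/(2*(1 + h)) (z(h) = (-2 + (h + 1))/(2*(h + 1)) = (-2 + (1 + h))/(2*(1 + h)) = (-1 + h)/(2*(1 + h)))
n(T) = -⅓ + T² - 4*T (n(T) = (T² - 4*T) - ⅓ = -⅓ + T² - 4*T)
n(z(3))⁴ = (-⅓ + ((-1 + 3)/(2*(1 + 3)))² - 2*(-1 + 3)/(1 + 3))⁴ = (-⅓ + ((½)*2/4)² - 2*2/4)⁴ = (-⅓ + ((½)*(¼)*2)² - 2*2/4)⁴ = (-⅓ + (¼)² - 4*¼)⁴ = (-⅓ + 1/16 - 1)⁴ = (-61/48)⁴ = 13845841/5308416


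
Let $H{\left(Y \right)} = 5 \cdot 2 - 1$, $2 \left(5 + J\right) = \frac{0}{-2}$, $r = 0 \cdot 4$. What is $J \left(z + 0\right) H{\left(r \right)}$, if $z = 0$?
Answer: $0$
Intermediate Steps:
$r = 0$
$J = -5$ ($J = -5 + \frac{0 \frac{1}{-2}}{2} = -5 + \frac{0 \left(- \frac{1}{2}\right)}{2} = -5 + \frac{1}{2} \cdot 0 = -5 + 0 = -5$)
$H{\left(Y \right)} = 9$ ($H{\left(Y \right)} = 10 - 1 = 9$)
$J \left(z + 0\right) H{\left(r \right)} = - 5 \left(0 + 0\right) 9 = \left(-5\right) 0 \cdot 9 = 0 \cdot 9 = 0$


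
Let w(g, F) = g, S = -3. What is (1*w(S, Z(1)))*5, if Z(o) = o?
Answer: -15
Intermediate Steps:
(1*w(S, Z(1)))*5 = (1*(-3))*5 = -3*5 = -15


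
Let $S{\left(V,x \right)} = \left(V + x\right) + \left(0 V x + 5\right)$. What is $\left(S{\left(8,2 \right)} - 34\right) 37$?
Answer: $-703$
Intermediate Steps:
$S{\left(V,x \right)} = 5 + V + x$ ($S{\left(V,x \right)} = \left(V + x\right) + \left(0 x + 5\right) = \left(V + x\right) + \left(0 + 5\right) = \left(V + x\right) + 5 = 5 + V + x$)
$\left(S{\left(8,2 \right)} - 34\right) 37 = \left(\left(5 + 8 + 2\right) - 34\right) 37 = \left(15 - 34\right) 37 = \left(-19\right) 37 = -703$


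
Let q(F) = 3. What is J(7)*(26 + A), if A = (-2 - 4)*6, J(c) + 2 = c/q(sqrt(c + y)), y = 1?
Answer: -10/3 ≈ -3.3333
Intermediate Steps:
J(c) = -2 + c/3
A = -36 (A = -6*6 = -36)
J(7)*(26 + A) = (-2 + (1/3)*7)*(26 - 36) = (-2 + 7/3)*(-10) = (1/3)*(-10) = -10/3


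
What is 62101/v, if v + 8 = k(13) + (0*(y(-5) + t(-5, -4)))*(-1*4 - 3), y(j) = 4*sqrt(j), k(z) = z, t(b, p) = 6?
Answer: 62101/5 ≈ 12420.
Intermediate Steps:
v = 5 (v = -8 + (13 + (0*(4*sqrt(-5) + 6))*(-1*4 - 3)) = -8 + (13 + (0*(4*(I*sqrt(5)) + 6))*(-4 - 3)) = -8 + (13 + (0*(4*I*sqrt(5) + 6))*(-7)) = -8 + (13 + (0*(6 + 4*I*sqrt(5)))*(-7)) = -8 + (13 + 0*(-7)) = -8 + (13 + 0) = -8 + 13 = 5)
62101/v = 62101/5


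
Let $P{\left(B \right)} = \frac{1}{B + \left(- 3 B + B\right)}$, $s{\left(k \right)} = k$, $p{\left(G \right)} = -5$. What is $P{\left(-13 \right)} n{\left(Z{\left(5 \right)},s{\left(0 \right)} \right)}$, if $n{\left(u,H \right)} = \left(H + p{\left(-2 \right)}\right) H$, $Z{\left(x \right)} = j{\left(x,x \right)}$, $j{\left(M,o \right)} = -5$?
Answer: $0$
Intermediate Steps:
$Z{\left(x \right)} = -5$
$P{\left(B \right)} = - \frac{1}{B}$ ($P{\left(B \right)} = \frac{1}{B - 2 B} = \frac{1}{\left(-1\right) B} = - \frac{1}{B}$)
$n{\left(u,H \right)} = H \left(-5 + H\right)$ ($n{\left(u,H \right)} = \left(H - 5\right) H = \left(-5 + H\right) H = H \left(-5 + H\right)$)
$P{\left(-13 \right)} n{\left(Z{\left(5 \right)},s{\left(0 \right)} \right)} = - \frac{1}{-13} \cdot 0 \left(-5 + 0\right) = \left(-1\right) \left(- \frac{1}{13}\right) 0 \left(-5\right) = \frac{1}{13} \cdot 0 = 0$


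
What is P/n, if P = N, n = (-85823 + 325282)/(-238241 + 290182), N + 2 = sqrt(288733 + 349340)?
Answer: -103882/239459 + 155823*sqrt(70897)/239459 ≈ 172.83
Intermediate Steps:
N = -2 + 3*sqrt(70897) (N = -2 + sqrt(288733 + 349340) = -2 + sqrt(638073) = -2 + 3*sqrt(70897) ≈ 796.79)
n = 239459/51941 ≈ 4.6102
P = -2 + 3*sqrt(70897) ≈ 796.79
P/n = (-2 + 3*sqrt(70897))/(239459/51941) = (-2 + 3*sqrt(70897))*(51941/239459) = -103882/239459 + 155823*sqrt(70897)/239459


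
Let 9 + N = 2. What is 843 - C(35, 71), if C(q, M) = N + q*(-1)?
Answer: 885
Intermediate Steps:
N = -7 (N = -9 + 2 = -7)
C(q, M) = -7 - q (C(q, M) = -7 + q*(-1) = -7 - q)
843 - C(35, 71) = 843 - (-7 - 1*35) = 843 - (-7 - 35) = 843 - 1*(-42) = 843 + 42 = 885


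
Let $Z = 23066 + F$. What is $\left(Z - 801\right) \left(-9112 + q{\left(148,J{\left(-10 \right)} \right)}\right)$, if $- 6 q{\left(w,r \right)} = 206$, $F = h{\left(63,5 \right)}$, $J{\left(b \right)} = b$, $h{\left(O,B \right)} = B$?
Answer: $- \frac{611066530}{3} \approx -2.0369 \cdot 10^{8}$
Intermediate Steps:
$F = 5$
$q{\left(w,r \right)} = - \frac{103}{3}$ ($q{\left(w,r \right)} = \left(- \frac{1}{6}\right) 206 = - \frac{103}{3}$)
$Z = 23071$ ($Z = 23066 + 5 = 23071$)
$\left(Z - 801\right) \left(-9112 + q{\left(148,J{\left(-10 \right)} \right)}\right) = \left(23071 - 801\right) \left(-9112 - \frac{103}{3}\right) = 22270 \left(- \frac{27439}{3}\right) = - \frac{611066530}{3}$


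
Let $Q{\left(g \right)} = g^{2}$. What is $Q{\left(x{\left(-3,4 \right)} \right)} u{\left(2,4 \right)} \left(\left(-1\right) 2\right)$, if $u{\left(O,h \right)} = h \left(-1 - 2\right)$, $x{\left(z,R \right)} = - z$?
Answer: $216$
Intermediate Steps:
$u{\left(O,h \right)} = - 3 h$ ($u{\left(O,h \right)} = h \left(-3\right) = - 3 h$)
$Q{\left(x{\left(-3,4 \right)} \right)} u{\left(2,4 \right)} \left(\left(-1\right) 2\right) = \left(\left(-1\right) \left(-3\right)\right)^{2} \left(\left(-3\right) 4\right) \left(\left(-1\right) 2\right) = 3^{2} \left(-12\right) \left(-2\right) = 9 \left(-12\right) \left(-2\right) = \left(-108\right) \left(-2\right) = 216$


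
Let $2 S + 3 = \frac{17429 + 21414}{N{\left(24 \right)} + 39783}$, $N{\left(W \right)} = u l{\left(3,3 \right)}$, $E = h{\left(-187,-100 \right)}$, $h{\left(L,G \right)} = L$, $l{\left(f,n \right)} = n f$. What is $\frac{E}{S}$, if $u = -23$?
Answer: $\frac{14801424}{79885} \approx 185.28$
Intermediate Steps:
$l{\left(f,n \right)} = f n$
$E = -187$
$N{\left(W \right)} = -207$ ($N{\left(W \right)} = - 23 \cdot 3 \cdot 3 = \left(-23\right) 9 = -207$)
$S = - \frac{79885}{79152}$ ($S = - \frac{3}{2} + \frac{\left(17429 + 21414\right) \frac{1}{-207 + 39783}}{2} = - \frac{3}{2} + \frac{38843 \cdot \frac{1}{39576}}{2} = - \frac{3}{2} + \frac{1}{2} \cdot \frac{38843}{39576} = - \frac{3}{2} + \frac{38843}{79152} = - \frac{79885}{79152} \approx -1.0093$)
$\frac{E}{S} = - \frac{187}{- \frac{79885}{79152}} = \left(-187\right) \left(- \frac{79152}{79885}\right) = \frac{14801424}{79885}$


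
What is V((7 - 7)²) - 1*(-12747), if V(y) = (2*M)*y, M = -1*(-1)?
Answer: 12747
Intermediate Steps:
M = 1
V(y) = 2*y (V(y) = (2*1)*y = 2*y)
V((7 - 7)²) - 1*(-12747) = 2*(7 - 7)² - 1*(-12747) = 2*0² + 12747 = 2*0 + 12747 = 0 + 12747 = 12747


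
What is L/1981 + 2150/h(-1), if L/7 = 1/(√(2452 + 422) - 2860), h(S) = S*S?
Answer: 2487564465920/1157006729 - √2874/2314013458 ≈ 2150.0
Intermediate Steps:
h(S) = S²
L = 7/(-2860 + √2874) (L = 7/(√(2452 + 422) - 2860) = 7/(√2874 - 2860) = 7/(-2860 + √2874) ≈ -0.0024943)
L/1981 + 2150/h(-1) = (-10010/4088363 - 7*√2874/8176726)/1981 + 2150/((-1)²) = (-10010/4088363 - 7*√2874/8176726)*(1/1981) + 2150/1 = (-1430/1157006729 - √2874/2314013458) + 2150*1 = (-1430/1157006729 - √2874/2314013458) + 2150 = 2487564465920/1157006729 - √2874/2314013458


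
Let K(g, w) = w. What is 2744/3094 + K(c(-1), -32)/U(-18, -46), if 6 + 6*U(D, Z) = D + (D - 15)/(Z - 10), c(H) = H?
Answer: 877716/96577 ≈ 9.0883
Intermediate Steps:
U(D, Z) = -1 + D/6 + (-15 + D)/(6*(-10 + Z)) (U(D, Z) = -1 + (D + (D - 15)/(Z - 10))/6 = -1 + (D + (-15 + D)/(-10 + Z))/6 = -1 + (D/6 + (-15 + D)/(6*(-10 + Z))) = -1 + D/6 + (-15 + D)/(6*(-10 + Z)))
2744/3094 + K(c(-1), -32)/U(-18, -46) = 2744/3094 - 32*6*(-10 - 46)/(45 - 9*(-18) - 6*(-46) - 18*(-46)) = 2744*(1/3094) - 32*(-336/(45 + 162 + 276 + 828)) = 196/221 - 32/((⅙)*(-1/56)*1311) = 196/221 - 32/(-437/112) = 196/221 - 32*(-112/437) = 196/221 + 3584/437 = 877716/96577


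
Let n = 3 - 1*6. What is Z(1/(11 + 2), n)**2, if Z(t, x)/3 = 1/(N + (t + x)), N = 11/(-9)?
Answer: 123201/235225 ≈ 0.52376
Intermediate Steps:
N = -11/9 (N = 11*(-1/9) = -11/9 ≈ -1.2222)
n = -3 (n = 3 - 6 = -3)
Z(t, x) = 3/(-11/9 + t + x) (Z(t, x) = 3/(-11/9 + (t + x)) = 3/(-11/9 + t + x))
Z(1/(11 + 2), n)**2 = (27/(-11 + 9/(11 + 2) + 9*(-3)))**2 = (27/(-11 + 9/13 - 27))**2 = (27/(-485/13))**2 = (27*(-13/485))**2 = (-351/485)**2 = 123201/235225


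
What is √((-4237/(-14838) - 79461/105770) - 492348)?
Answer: I*√75792869283328689962505/392353815 ≈ 701.68*I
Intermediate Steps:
√((-4237/(-14838) - 79461/105770) - 492348) = √((-4237*(-1/14838) - 79461*1/105770) - 492348) = √((4237/14838 - 79461/105770) - 492348) = √(-182723707/392353815 - 492348) = √(-193174798831327/392353815) = I*√75792869283328689962505/392353815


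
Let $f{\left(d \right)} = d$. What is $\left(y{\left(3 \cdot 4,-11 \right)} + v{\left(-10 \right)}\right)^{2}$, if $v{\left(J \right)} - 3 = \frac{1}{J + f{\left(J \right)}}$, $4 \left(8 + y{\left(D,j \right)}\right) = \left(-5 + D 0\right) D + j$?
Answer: $\frac{12996}{25} \approx 519.84$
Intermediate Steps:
$y{\left(D,j \right)} = -8 - \frac{5 D}{4} + \frac{j}{4}$ ($y{\left(D,j \right)} = -8 + \frac{\left(-5 + D 0\right) D + j}{4} = -8 + \frac{\left(-5 + 0\right) D + j}{4} = -8 + \frac{- 5 D + j}{4} = -8 + \frac{j - 5 D}{4} = -8 - \left(- \frac{j}{4} + \frac{5 D}{4}\right) = -8 - \frac{5 D}{4} + \frac{j}{4}$)
$v{\left(J \right)} = 3 + \frac{1}{2 J}$ ($v{\left(J \right)} = 3 + \frac{1}{J + J} = 3 + \frac{1}{2 J}$)
$\left(y{\left(3 \cdot 4,-11 \right)} + v{\left(-10 \right)}\right)^{2} = \left(\left(-8 - \frac{5 \cdot 3 \cdot 4}{4} + \frac{1}{4} \left(-11\right)\right) + \left(3 + \frac{1}{2 \left(-10\right)}\right)\right)^{2} = \left(\left(-8 - 15 - \frac{11}{4}\right) + \left(3 + \frac{1}{2} \left(- \frac{1}{10}\right)\right)\right)^{2} = \left(\left(-8 - 15 - \frac{11}{4}\right) + \left(3 - \frac{1}{20}\right)\right)^{2} = \left(- \frac{103}{4} + \frac{59}{20}\right)^{2} = \left(- \frac{114}{5}\right)^{2} = \frac{12996}{25}$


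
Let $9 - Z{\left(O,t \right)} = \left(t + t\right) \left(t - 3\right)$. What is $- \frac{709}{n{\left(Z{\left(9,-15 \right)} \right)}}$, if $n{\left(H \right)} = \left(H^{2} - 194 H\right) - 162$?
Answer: $- \frac{709}{384813} \approx -0.0018425$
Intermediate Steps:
$Z{\left(O,t \right)} = 9 - 2 t \left(-3 + t\right)$ ($Z{\left(O,t \right)} = 9 - \left(t + t\right) \left(t - 3\right) = 9 - 2 t \left(-3 + t\right)$)
$n{\left(H \right)} = -162 + H^{2} - 194 H$
$- \frac{709}{n{\left(Z{\left(9,-15 \right)} \right)}} = - \frac{709}{-162 + \left(9 - 2 \left(-15\right)^{2} + 6 \left(-15\right)\right)^{2} - 194 \left(9 - 2 \left(-15\right)^{2} + 6 \left(-15\right)\right)} = - \frac{709}{-162 + \left(9 - 450 - 90\right)^{2} - 194 \left(9 - 450 - 90\right)} = - \frac{709}{-162 + \left(-531\right)^{2} - -103014} = - \frac{709}{-162 + 281961 + 103014} = - \frac{709}{384813}$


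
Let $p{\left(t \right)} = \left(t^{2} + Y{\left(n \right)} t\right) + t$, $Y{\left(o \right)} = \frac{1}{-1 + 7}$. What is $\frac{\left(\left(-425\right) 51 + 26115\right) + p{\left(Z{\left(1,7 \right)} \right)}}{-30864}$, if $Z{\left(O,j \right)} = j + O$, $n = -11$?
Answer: $- \frac{3385}{23148} \approx -0.14623$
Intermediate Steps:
$Z{\left(O,j \right)} = O + j$
$Y{\left(o \right)} = \frac{1}{6}$
$p{\left(t \right)} = t^{2} + \frac{7 t}{6}$ ($p{\left(t \right)} = \left(t^{2} + \frac{t}{6}\right) + t = t^{2} + \frac{7 t}{6}$)
$\frac{\left(\left(-425\right) 51 + 26115\right) + p{\left(Z{\left(1,7 \right)} \right)}}{-30864} = \frac{\left(\left(-425\right) 51 + 26115\right) + \frac{\left(1 + 7\right) \left(7 + 6 \left(1 + 7\right)\right)}{6}}{-30864} = \left(\left(-21675 + 26115\right) + \frac{1}{6} \cdot 8 \left(7 + 6 \cdot 8\right)\right) \left(- \frac{1}{30864}\right) = \left(4440 + \frac{1}{6} \cdot 8 \left(7 + 48\right)\right) \left(- \frac{1}{30864}\right) = \left(4440 + \frac{1}{6} \cdot 8 \cdot 55\right) \left(- \frac{1}{30864}\right) = \left(4440 + \frac{220}{3}\right) \left(- \frac{1}{30864}\right) = \frac{13540}{3} \left(- \frac{1}{30864}\right) = - \frac{3385}{23148}$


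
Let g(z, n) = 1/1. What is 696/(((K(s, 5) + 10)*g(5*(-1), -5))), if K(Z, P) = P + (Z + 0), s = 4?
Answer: 696/19 ≈ 36.632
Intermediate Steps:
K(Z, P) = P + Z
g(z, n) = 1
696/(((K(s, 5) + 10)*g(5*(-1), -5))) = 696/((((5 + 4) + 10)*1)) = 696/(((9 + 10)*1)) = 696/((19*1)) = 696/19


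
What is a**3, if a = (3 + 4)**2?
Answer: 117649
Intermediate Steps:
a = 49 (a = 7**2 = 49)
a**3 = 49**3 = 117649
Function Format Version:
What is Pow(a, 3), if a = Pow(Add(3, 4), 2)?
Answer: 117649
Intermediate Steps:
a = 49 (a = Pow(7, 2) = 49)
Pow(a, 3) = Pow(49, 3) = 117649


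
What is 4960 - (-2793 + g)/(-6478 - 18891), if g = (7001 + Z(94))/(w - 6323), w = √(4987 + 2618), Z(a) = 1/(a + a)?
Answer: 945577164062195017/190644790609328 - 51331371*√5/190644790609328 ≈ 4959.9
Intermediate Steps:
Z(a) = 1/(2*a)
w = 39*√5 (w = √7605 = 39*√5 ≈ 87.207)
g = 1316189/(188*(-6323 + 39*√5)) (g = (7001 + (½)/94)/(39*√5 - 6323) = (7001 + (½)*(1/94))/(-6323 + 39*√5) = (7001 + 1/188)/(-6323 + 39*√5) = 1316189/(188*(-6323 + 39*√5)) ≈ -1.1227)
4960 - (-2793 + g)/(-6478 - 18891) = 4960 - (-2793 + (-8322263047/7514872112 - 51331371*√5/7514872112))/(-6478 - 18891) = 4960 - (-20997360071863/7514872112 - 51331371*√5/7514872112)/(-25369) = 4960 - (-20997360071863/7514872112 - 51331371*√5/7514872112)*(-1)/25369 = 4960 - (20997360071863/190644790609328 + 51331371*√5/190644790609328) = 4960 + (-20997360071863/190644790609328 - 51331371*√5/190644790609328) = 945577164062195017/190644790609328 - 51331371*√5/190644790609328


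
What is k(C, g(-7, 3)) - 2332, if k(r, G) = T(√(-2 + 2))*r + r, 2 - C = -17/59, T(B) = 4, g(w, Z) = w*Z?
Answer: -136913/59 ≈ -2320.6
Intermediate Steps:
g(w, Z) = Z*w
C = 135/59 (C = 2 - (-17)/59 = 2 - 1*(-17/59) = 2 + 17/59 = 135/59 ≈ 2.2881)
k(r, G) = 5*r (k(r, G) = 4*r + r = 5*r)
k(C, g(-7, 3)) - 2332 = 5*(135/59) - 2332 = 675/59 - 2332 = -136913/59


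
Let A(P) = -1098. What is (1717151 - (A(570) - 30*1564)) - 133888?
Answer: 1631281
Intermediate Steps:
(1717151 - (A(570) - 30*1564)) - 133888 = (1717151 - (-1098 - 30*1564)) - 133888 = (1717151 - (-1098 - 1*46920)) - 133888 = (1717151 - (-1098 - 46920)) - 133888 = (1717151 - 1*(-48018)) - 133888 = (1717151 + 48018) - 133888 = 1765169 - 133888 = 1631281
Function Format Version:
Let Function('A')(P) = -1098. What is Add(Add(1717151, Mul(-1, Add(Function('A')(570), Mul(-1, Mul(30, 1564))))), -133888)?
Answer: 1631281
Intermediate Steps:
Add(Add(1717151, Mul(-1, Add(Function('A')(570), Mul(-1, Mul(30, 1564))))), -133888) = Add(Add(1717151, Mul(-1, Add(-1098, Mul(-1, Mul(30, 1564))))), -133888) = Add(Add(1717151, Mul(-1, Add(-1098, Mul(-1, 46920)))), -133888) = Add(Add(1717151, Mul(-1, Add(-1098, -46920))), -133888) = Add(Add(1717151, Mul(-1, -48018)), -133888) = Add(Add(1717151, 48018), -133888) = Add(1765169, -133888) = 1631281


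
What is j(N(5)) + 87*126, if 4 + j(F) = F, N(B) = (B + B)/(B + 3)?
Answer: 43837/4 ≈ 10959.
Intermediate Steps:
N(B) = 2*B/(3 + B) (N(B) = (2*B)/(3 + B) = 2*B/(3 + B))
j(F) = -4 + F
j(N(5)) + 87*126 = (-4 + 2*5/(3 + 5)) + 87*126 = (-4 + 2*5/8) + 10962 = (-4 + 2*5*(⅛)) + 10962 = (-4 + 5/4) + 10962 = -11/4 + 10962 = 43837/4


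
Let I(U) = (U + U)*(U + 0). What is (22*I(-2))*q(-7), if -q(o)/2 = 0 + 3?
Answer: -1056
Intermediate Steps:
q(o) = -6 (q(o) = -2*(0 + 3) = -2*3 = -6)
I(U) = 2*U² (I(U) = (2*U)*U = 2*U²)
(22*I(-2))*q(-7) = (22*(2*(-2)²))*(-6) = (22*(2*4))*(-6) = (22*8)*(-6) = 176*(-6) = -1056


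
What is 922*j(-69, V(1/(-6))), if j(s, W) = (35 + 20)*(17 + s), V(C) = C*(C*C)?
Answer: -2636920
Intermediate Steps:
V(C) = C**3 (V(C) = C*C**2 = C**3)
j(s, W) = 935 + 55*s (j(s, W) = 55*(17 + s) = 935 + 55*s)
922*j(-69, V(1/(-6))) = 922*(935 + 55*(-69)) = 922*(935 - 3795) = 922*(-2860) = -2636920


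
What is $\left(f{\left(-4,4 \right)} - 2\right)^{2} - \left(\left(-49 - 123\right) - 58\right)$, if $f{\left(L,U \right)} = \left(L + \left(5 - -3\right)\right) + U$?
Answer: $266$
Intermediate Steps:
$f{\left(L,U \right)} = 8 + L + U$ ($f{\left(L,U \right)} = \left(L + \left(5 + 3\right)\right) + U = \left(L + 8\right) + U = \left(8 + L\right) + U = 8 + L + U$)
$\left(f{\left(-4,4 \right)} - 2\right)^{2} - \left(\left(-49 - 123\right) - 58\right) = \left(\left(8 - 4 + 4\right) - 2\right)^{2} - \left(\left(-49 - 123\right) - 58\right) = \left(8 - 2\right)^{2} - \left(-172 - 58\right) = \left(8 - 2\right)^{2} - -230 = 6^{2} + 230 = 36 + 230 = 266$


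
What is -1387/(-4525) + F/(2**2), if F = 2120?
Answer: 2399637/4525 ≈ 530.31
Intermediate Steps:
-1387/(-4525) + F/(2**2) = -1387/(-4525) + 2120/(2**2) = -1387*(-1/4525) + 2120/4 = 1387/4525 + 2120*(1/4) = 1387/4525 + 530 = 2399637/4525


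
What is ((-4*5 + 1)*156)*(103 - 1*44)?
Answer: -174876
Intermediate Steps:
((-4*5 + 1)*156)*(103 - 1*44) = ((-20 + 1)*156)*(103 - 44) = -19*156*59 = -2964*59 = -174876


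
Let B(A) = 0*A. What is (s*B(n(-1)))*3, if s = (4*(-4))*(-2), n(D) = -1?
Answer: 0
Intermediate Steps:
B(A) = 0
s = 32 (s = -16*(-2) = 32)
(s*B(n(-1)))*3 = (32*0)*3 = 0*3 = 0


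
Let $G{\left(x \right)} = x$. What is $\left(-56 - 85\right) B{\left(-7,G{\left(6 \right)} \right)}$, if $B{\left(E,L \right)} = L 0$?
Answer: $0$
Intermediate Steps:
$B{\left(E,L \right)} = 0$
$\left(-56 - 85\right) B{\left(-7,G{\left(6 \right)} \right)} = \left(-56 - 85\right) 0 = \left(-141\right) 0 = 0$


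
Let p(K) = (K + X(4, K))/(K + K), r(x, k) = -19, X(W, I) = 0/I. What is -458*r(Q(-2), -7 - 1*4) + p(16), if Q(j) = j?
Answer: 17405/2 ≈ 8702.5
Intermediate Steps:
X(W, I) = 0
p(K) = 1/2 (p(K) = (K + 0)/(K + K) = K/((2*K)) = K*(1/(2*K)) = 1/2)
-458*r(Q(-2), -7 - 1*4) + p(16) = -458*(-19) + 1/2 = 8702 + 1/2 = 17405/2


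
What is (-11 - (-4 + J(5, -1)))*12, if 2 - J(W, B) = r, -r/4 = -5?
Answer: 132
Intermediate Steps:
r = 20 (r = -4*(-5) = 20)
J(W, B) = -18 (J(W, B) = 2 - 1*20 = 2 - 20 = -18)
(-11 - (-4 + J(5, -1)))*12 = (-11 - (-4 - 18))*12 = (-11 - 1*(-22))*12 = (-11 + 22)*12 = 11*12 = 132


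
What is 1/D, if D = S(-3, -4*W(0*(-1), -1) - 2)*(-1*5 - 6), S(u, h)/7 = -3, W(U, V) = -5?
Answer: 1/231 ≈ 0.0043290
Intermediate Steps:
S(u, h) = -21 (S(u, h) = 7*(-3) = -21)
D = 231 (D = -21*(-1*5 - 6) = -21*(-5 - 6) = -21*(-11) = 231)
1/D = 1/231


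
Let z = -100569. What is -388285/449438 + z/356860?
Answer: -13125922523/11456174620 ≈ -1.1458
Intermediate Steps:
-388285/449438 + z/356860 = -388285/449438 - 100569/356860 = -388285*1/449438 - 100569*1/356860 = -388285/449438 - 14367/50980 = -13125922523/11456174620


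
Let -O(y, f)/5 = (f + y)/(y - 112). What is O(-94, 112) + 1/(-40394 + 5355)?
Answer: 1576652/3609017 ≈ 0.43686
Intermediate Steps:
O(y, f) = -5*(f + y)/(-112 + y) (O(y, f) = -5*(f + y)/(y - 112) = -5*(f + y)/(-112 + y))
O(-94, 112) + 1/(-40394 + 5355) = 5*(-1*112 - 1*(-94))/(-112 - 94) + 1/(-40394 + 5355) = 5*(-112 + 94)/(-206) + 1/(-35039) = 5*(-1/206)*(-18) - 1/35039 = 45/103 - 1/35039 = 1576652/3609017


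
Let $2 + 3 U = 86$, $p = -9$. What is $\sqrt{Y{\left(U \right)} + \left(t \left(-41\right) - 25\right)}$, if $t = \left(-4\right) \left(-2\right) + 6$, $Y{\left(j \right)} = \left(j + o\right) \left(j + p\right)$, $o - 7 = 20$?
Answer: $\sqrt{446} \approx 21.119$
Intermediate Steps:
$o = 27$ ($o = 7 + 20 = 27$)
$U = 28$ ($U = - \frac{2}{3} + \frac{1}{3} \cdot 86 = - \frac{2}{3} + \frac{86}{3} = 28$)
$Y{\left(j \right)} = \left(-9 + j\right) \left(27 + j\right)$ ($Y{\left(j \right)} = \left(j + 27\right) \left(j - 9\right) = \left(27 + j\right) \left(-9 + j\right) = \left(-9 + j\right) \left(27 + j\right)$)
$t = 14$ ($t = 8 + 6 = 14$)
$\sqrt{Y{\left(U \right)} + \left(t \left(-41\right) - 25\right)} = \sqrt{\left(-243 + 28^{2} + 18 \cdot 28\right) + \left(14 \left(-41\right) - 25\right)} = \sqrt{\left(-243 + 784 + 504\right) - 599} = \sqrt{1045 - 599} = \sqrt{446}$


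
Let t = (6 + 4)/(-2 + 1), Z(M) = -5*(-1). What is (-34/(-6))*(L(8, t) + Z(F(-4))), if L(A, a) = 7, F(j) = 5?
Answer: 68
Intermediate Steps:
Z(M) = 5
t = -10 (t = 10/(-1) = 10*(-1) = -10)
(-34/(-6))*(L(8, t) + Z(F(-4))) = (-34/(-6))*(7 + 5) = -34*(-⅙)*12 = (17/3)*12 = 68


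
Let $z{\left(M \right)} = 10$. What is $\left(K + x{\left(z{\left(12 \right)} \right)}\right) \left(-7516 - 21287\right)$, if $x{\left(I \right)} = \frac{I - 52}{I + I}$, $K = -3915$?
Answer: $\frac{1128242313}{10} \approx 1.1282 \cdot 10^{8}$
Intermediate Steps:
$x{\left(I \right)} = \frac{-52 + I}{2 I}$
$\left(K + x{\left(z{\left(12 \right)} \right)}\right) \left(-7516 - 21287\right) = \left(-3915 + \frac{-52 + 10}{2 \cdot 10}\right) \left(-7516 - 21287\right) = \left(-3915 + \frac{1}{2} \cdot \frac{1}{10} \left(-42\right)\right) \left(-28803\right) = \left(-3915 - \frac{21}{10}\right) \left(-28803\right) = \left(- \frac{39171}{10}\right) \left(-28803\right) = \frac{1128242313}{10}$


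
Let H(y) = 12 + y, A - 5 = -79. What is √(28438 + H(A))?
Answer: 2*√7094 ≈ 168.45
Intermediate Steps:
A = -74 (A = 5 - 79 = -74)
√(28438 + H(A)) = √(28438 + (12 - 74)) = √(28438 - 62) = √28376 = 2*√7094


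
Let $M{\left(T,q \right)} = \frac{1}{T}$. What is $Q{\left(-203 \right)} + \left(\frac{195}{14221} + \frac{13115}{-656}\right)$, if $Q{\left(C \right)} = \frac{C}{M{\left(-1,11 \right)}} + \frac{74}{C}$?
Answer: $\frac{345912187275}{1893782128} \approx 182.66$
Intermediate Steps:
$Q{\left(C \right)} = - C + \frac{74}{C}$ ($Q{\left(C \right)} = \frac{C}{\frac{1}{-1}} + \frac{74}{C} = \frac{C}{-1} + \frac{74}{C} = C \left(-1\right) + \frac{74}{C} = - C + \frac{74}{C}$)
$Q{\left(-203 \right)} + \left(\frac{195}{14221} + \frac{13115}{-656}\right) = \left(\left(-1\right) \left(-203\right) + \frac{74}{-203}\right) + \left(\frac{195}{14221} + \frac{13115}{-656}\right) = \left(203 + 74 \left(- \frac{1}{203}\right)\right) + \left(195 \cdot \frac{1}{14221} + 13115 \left(- \frac{1}{656}\right)\right) = \left(203 - \frac{74}{203}\right) + \left(\frac{195}{14221} - \frac{13115}{656}\right) = \frac{41135}{203} - \frac{186380495}{9328976} = \frac{345912187275}{1893782128}$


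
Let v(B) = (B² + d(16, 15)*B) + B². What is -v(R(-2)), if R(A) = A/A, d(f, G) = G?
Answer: -17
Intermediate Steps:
R(A) = 1
v(B) = 2*B² + 15*B (v(B) = (B² + 15*B) + B² = 2*B² + 15*B)
-v(R(-2)) = -(15 + 2*1) = -(15 + 2) = -17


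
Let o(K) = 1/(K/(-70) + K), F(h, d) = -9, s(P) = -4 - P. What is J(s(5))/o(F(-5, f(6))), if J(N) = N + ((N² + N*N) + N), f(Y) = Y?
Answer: -44712/35 ≈ -1277.5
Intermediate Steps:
o(K) = 70/(69*K) (o(K) = 1/(K*(-1/70) + K) = 1/(-K/70 + K) = 1/(69*K/70) = 70/(69*K))
J(N) = 2*N + 2*N² (J(N) = N + ((N² + N²) + N) = N + (2*N² + N) = N + (N + 2*N²) = 2*N + 2*N²)
J(s(5))/o(F(-5, f(6))) = (2*(-4 - 1*5)*(1 + (-4 - 1*5)))/(((70/69)/(-9))) = (2*(-4 - 5)*(1 + (-4 - 5)))/(((70/69)*(-⅑))) = (2*(-9)*(1 - 9))/(-70/621) = (2*(-9)*(-8))*(-621/70) = 144*(-621/70) = -44712/35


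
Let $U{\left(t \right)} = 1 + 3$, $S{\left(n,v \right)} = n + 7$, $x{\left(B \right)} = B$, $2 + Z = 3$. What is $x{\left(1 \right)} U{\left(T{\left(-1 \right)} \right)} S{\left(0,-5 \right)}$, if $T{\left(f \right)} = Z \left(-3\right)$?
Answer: $28$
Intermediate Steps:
$Z = 1$ ($Z = -2 + 3 = 1$)
$S{\left(n,v \right)} = 7 + n$
$T{\left(f \right)} = -3$ ($T{\left(f \right)} = 1 \left(-3\right) = -3$)
$U{\left(t \right)} = 4$
$x{\left(1 \right)} U{\left(T{\left(-1 \right)} \right)} S{\left(0,-5 \right)} = 1 \cdot 4 \left(7 + 0\right) = 4 \cdot 7 = 28$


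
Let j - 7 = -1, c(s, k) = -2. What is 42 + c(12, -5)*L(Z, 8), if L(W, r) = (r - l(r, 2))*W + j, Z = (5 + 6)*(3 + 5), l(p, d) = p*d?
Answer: 1438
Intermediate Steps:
l(p, d) = d*p
j = 6 (j = 7 - 1 = 6)
Z = 88 (Z = 11*8 = 88)
L(W, r) = 6 - W*r (L(W, r) = (r - 2*r)*W + 6 = (-r)*W + 6 = -W*r + 6 = 6 - W*r)
42 + c(12, -5)*L(Z, 8) = 42 - 2*(6 - 1*88*8) = 42 - 2*(6 - 704) = 42 - 2*(-698) = 42 + 1396 = 1438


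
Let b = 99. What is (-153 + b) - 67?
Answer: -121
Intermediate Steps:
(-153 + b) - 67 = (-153 + 99) - 67 = -54 - 67 = -121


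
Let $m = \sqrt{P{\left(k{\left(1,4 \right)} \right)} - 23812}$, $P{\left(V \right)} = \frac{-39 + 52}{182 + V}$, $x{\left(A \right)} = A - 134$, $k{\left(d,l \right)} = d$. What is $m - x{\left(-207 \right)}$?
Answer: $341 + \frac{i \sqrt{797437689}}{183} \approx 341.0 + 154.31 i$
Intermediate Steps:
$x{\left(A \right)} = -134 + A$
$P{\left(V \right)} = \frac{13}{182 + V}$
$m = \frac{i \sqrt{797437689}}{183}$ ($m = \sqrt{\frac{13}{182 + 1} - 23812} = \sqrt{\frac{13}{183} - 23812} = \sqrt{- \frac{4357583}{183}} = \frac{i \sqrt{797437689}}{183} \approx 154.31 i$)
$m - x{\left(-207 \right)} = \frac{i \sqrt{797437689}}{183} - \left(-134 - 207\right) = \frac{i \sqrt{797437689}}{183} - -341 = \frac{i \sqrt{797437689}}{183} + 341 = 341 + \frac{i \sqrt{797437689}}{183}$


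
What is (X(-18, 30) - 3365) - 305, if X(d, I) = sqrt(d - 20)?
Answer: -3670 + I*sqrt(38) ≈ -3670.0 + 6.1644*I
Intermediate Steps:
X(d, I) = sqrt(-20 + d)
(X(-18, 30) - 3365) - 305 = (sqrt(-20 - 18) - 3365) - 305 = (sqrt(-38) - 3365) - 305 = (I*sqrt(38) - 3365) - 305 = (-3365 + I*sqrt(38)) - 305 = -3670 + I*sqrt(38)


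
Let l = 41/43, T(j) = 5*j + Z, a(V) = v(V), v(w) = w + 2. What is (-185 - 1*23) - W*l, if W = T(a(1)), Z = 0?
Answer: -9559/43 ≈ -222.30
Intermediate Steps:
v(w) = 2 + w
a(V) = 2 + V
T(j) = 5*j (T(j) = 5*j + 0 = 5*j)
W = 15 (W = 5*(2 + 1) = 5*3 = 15)
l = 41/43 (l = 41*(1/43) = 41/43 ≈ 0.95349)
(-185 - 1*23) - W*l = (-185 - 1*23) - 15*41/43 = (-185 - 23) - 1*615/43 = -208 - 615/43 = -9559/43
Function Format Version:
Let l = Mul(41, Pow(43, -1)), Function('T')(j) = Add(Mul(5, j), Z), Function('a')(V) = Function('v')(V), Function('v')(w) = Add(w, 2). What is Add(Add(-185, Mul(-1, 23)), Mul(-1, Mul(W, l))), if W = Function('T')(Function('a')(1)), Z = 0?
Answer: Rational(-9559, 43) ≈ -222.30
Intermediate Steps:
Function('v')(w) = Add(2, w)
Function('a')(V) = Add(2, V)
Function('T')(j) = Mul(5, j) (Function('T')(j) = Add(Mul(5, j), 0) = Mul(5, j))
W = 15 (W = Mul(5, Add(2, 1)) = Mul(5, 3) = 15)
l = Rational(41, 43) (l = Mul(41, Rational(1, 43)) = Rational(41, 43) ≈ 0.95349)
Add(Add(-185, Mul(-1, 23)), Mul(-1, Mul(W, l))) = Add(Add(-185, Mul(-1, 23)), Mul(-1, Mul(15, Rational(41, 43)))) = Add(Add(-185, -23), Mul(-1, Rational(615, 43))) = Add(-208, Rational(-615, 43)) = Rational(-9559, 43)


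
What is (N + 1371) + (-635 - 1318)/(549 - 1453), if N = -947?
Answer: 385249/904 ≈ 426.16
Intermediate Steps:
(N + 1371) + (-635 - 1318)/(549 - 1453) = (-947 + 1371) + (-635 - 1318)/(549 - 1453) = 424 - 1953/(-904) = 424 - 1953*(-1/904) = 424 + 1953/904 = 385249/904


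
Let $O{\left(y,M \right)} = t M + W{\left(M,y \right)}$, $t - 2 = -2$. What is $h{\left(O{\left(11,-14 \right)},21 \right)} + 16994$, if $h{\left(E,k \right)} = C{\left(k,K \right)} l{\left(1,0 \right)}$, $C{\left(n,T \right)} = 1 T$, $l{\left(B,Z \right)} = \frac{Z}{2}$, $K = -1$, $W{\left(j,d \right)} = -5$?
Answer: $16994$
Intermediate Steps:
$t = 0$ ($t = 2 - 2 = 0$)
$l{\left(B,Z \right)} = \frac{Z}{2}$ ($l{\left(B,Z \right)} = Z \frac{1}{2} = \frac{Z}{2}$)
$O{\left(y,M \right)} = -5$ ($O{\left(y,M \right)} = 0 M - 5 = 0 - 5 = -5$)
$C{\left(n,T \right)} = T$
$h{\left(E,k \right)} = 0$ ($h{\left(E,k \right)} = - \frac{0}{2} = \left(-1\right) 0 = 0$)
$h{\left(O{\left(11,-14 \right)},21 \right)} + 16994 = 0 + 16994 = 16994$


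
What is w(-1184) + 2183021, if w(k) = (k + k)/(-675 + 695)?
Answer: 10914513/5 ≈ 2.1829e+6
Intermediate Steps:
w(k) = k/10 (w(k) = (2*k)/20 = (2*k)*(1/20) = k/10)
w(-1184) + 2183021 = (⅒)*(-1184) + 2183021 = -592/5 + 2183021 = 10914513/5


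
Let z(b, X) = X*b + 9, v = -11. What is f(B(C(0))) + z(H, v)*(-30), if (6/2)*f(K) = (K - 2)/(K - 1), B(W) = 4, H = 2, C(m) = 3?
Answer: 3512/9 ≈ 390.22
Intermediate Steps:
f(K) = (-2 + K)/(3*(-1 + K)) (f(K) = ((K - 2)/(K - 1))/3 = ((-2 + K)/(-1 + K))/3 = (-2 + K)/(3*(-1 + K)))
z(b, X) = 9 + X*b
f(B(C(0))) + z(H, v)*(-30) = (-2 + 4)/(3*(-1 + 4)) + (9 - 11*2)*(-30) = (⅓)*2/3 + (9 - 22)*(-30) = (⅓)*(⅓)*2 - 13*(-30) = 2/9 + 390 = 3512/9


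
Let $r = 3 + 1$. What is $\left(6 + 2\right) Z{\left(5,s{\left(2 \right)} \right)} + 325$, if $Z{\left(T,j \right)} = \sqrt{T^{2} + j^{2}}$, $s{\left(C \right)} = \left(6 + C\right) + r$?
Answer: $429$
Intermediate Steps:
$r = 4$
$s{\left(C \right)} = 10 + C$ ($s{\left(C \right)} = \left(6 + C\right) + 4 = 10 + C$)
$\left(6 + 2\right) Z{\left(5,s{\left(2 \right)} \right)} + 325 = \left(6 + 2\right) \sqrt{5^{2} + \left(10 + 2\right)^{2}} + 325 = 8 \sqrt{25 + 12^{2}} + 325 = 8 \sqrt{25 + 144} + 325 = 8 \sqrt{169} + 325 = 8 \cdot 13 + 325 = 104 + 325 = 429$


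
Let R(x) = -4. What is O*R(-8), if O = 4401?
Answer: -17604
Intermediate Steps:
O*R(-8) = 4401*(-4) = -17604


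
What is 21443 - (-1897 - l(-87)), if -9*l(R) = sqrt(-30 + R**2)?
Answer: 23340 - sqrt(7539)/9 ≈ 23330.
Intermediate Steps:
l(R) = -sqrt(-30 + R**2)/9
21443 - (-1897 - l(-87)) = 21443 - (-1897 - (-1)*sqrt(-30 + (-87)**2)/9) = 21443 - (-1897 - (-1)*sqrt(-30 + 7569)/9) = 21443 - (-1897 - (-1)*sqrt(7539)/9) = 21443 - (-1897 + sqrt(7539)/9) = 21443 + (1897 - sqrt(7539)/9) = 23340 - sqrt(7539)/9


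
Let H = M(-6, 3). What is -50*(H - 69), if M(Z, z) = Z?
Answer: 3750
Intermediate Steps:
H = -6
-50*(H - 69) = -50*(-6 - 69) = -50*(-75) = 3750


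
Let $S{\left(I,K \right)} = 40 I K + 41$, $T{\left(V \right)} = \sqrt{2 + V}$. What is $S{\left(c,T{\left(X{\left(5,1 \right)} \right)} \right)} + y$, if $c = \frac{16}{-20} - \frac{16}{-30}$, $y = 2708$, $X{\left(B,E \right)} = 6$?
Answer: $2749 - \frac{64 \sqrt{2}}{3} \approx 2718.8$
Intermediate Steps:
$c = - \frac{4}{15}$ ($c = 16 \left(- \frac{1}{20}\right) - - \frac{8}{15} = - \frac{4}{5} + \frac{8}{15} = - \frac{4}{15} \approx -0.26667$)
$S{\left(I,K \right)} = 41 + 40 I K$ ($S{\left(I,K \right)} = 40 I K + 41 = 41 + 40 I K$)
$S{\left(c,T{\left(X{\left(5,1 \right)} \right)} \right)} + y = \left(41 + 40 \left(- \frac{4}{15}\right) \sqrt{2 + 6}\right) + 2708 = \left(41 + 40 \left(- \frac{4}{15}\right) \sqrt{8}\right) + 2708 = \left(41 + 40 \left(- \frac{4}{15}\right) 2 \sqrt{2}\right) + 2708 = \left(41 - \frac{64 \sqrt{2}}{3}\right) + 2708 = 2749 - \frac{64 \sqrt{2}}{3}$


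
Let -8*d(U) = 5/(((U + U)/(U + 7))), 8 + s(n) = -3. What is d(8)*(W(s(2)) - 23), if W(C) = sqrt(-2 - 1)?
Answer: 1725/128 - 75*I*sqrt(3)/128 ≈ 13.477 - 1.0149*I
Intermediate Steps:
s(n) = -11 (s(n) = -8 - 3 = -11)
d(U) = -5*(7 + U)/(16*U) (d(U) = -5/(8*((U + U)/(U + 7))) = -5/(8*((2*U)/(7 + U))) = -5/(8*(2*U/(7 + U))) = -5*(7 + U)/(2*U)/8 = -5*(7 + U)/(16*U))
W(C) = I*sqrt(3) (W(C) = sqrt(-3) = I*sqrt(3))
d(8)*(W(s(2)) - 23) = ((5/16)*(-7 - 1*8)/8)*(I*sqrt(3) - 23) = ((5/16)*(1/8)*(-7 - 8))*(-23 + I*sqrt(3)) = ((5/16)*(1/8)*(-15))*(-23 + I*sqrt(3)) = -75*(-23 + I*sqrt(3))/128 = 1725/128 - 75*I*sqrt(3)/128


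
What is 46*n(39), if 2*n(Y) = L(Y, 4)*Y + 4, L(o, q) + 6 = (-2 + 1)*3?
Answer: -7981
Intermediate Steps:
L(o, q) = -9 (L(o, q) = -6 + (-2 + 1)*3 = -6 - 1*3 = -6 - 3 = -9)
n(Y) = 2 - 9*Y/2 (n(Y) = (-9*Y + 4)/2 = (4 - 9*Y)/2 = 2 - 9*Y/2)
46*n(39) = 46*(2 - 9/2*39) = 46*(2 - 351/2) = 46*(-347/2) = -7981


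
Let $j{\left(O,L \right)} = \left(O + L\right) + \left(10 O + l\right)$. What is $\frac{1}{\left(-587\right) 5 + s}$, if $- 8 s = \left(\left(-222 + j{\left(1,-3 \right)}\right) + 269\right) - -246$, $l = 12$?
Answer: $- \frac{8}{23793} \approx -0.00033623$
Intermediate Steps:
$j{\left(O,L \right)} = 12 + L + 11 O$ ($j{\left(O,L \right)} = \left(O + L\right) + \left(10 O + 12\right) = \left(L + O\right) + \left(12 + 10 O\right) = 12 + L + 11 O$)
$s = - \frac{313}{8}$ ($s = - \frac{\left(\left(-222 + \left(12 - 3 + 11 \cdot 1\right)\right) + 269\right) - -246}{8} = - \frac{\left(\left(-222 + \left(12 - 3 + 11\right)\right) + 269\right) + 246}{8} = - \frac{\left(\left(-222 + 20\right) + 269\right) + 246}{8} = - \frac{\left(-202 + 269\right) + 246}{8} = - \frac{67 + 246}{8} = \left(- \frac{1}{8}\right) 313 = - \frac{313}{8} \approx -39.125$)
$\frac{1}{\left(-587\right) 5 + s} = \frac{1}{\left(-587\right) 5 - \frac{313}{8}} = \frac{1}{-2935 - \frac{313}{8}} = \frac{1}{- \frac{23793}{8}} = - \frac{8}{23793}$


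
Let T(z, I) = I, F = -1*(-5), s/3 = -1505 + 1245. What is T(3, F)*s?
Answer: -3900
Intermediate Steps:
s = -780 (s = 3*(-1505 + 1245) = 3*(-260) = -780)
F = 5
T(3, F)*s = 5*(-780) = -3900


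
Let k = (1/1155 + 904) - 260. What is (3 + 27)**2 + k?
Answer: 1783321/1155 ≈ 1544.0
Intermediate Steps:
k = 743821/1155 (k = (1/1155 + 904) - 260 = 1044121/1155 - 260 = 743821/1155 ≈ 644.00)
(3 + 27)**2 + k = (3 + 27)**2 + 743821/1155 = 30**2 + 743821/1155 = 900 + 743821/1155 = 1783321/1155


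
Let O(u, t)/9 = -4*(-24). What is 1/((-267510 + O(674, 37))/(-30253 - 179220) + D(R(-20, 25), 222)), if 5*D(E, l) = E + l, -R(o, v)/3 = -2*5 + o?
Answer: 1047365/66688806 ≈ 0.015705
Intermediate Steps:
O(u, t) = 864 (O(u, t) = 9*(-4*(-24)) = 9*96 = 864)
R(o, v) = 30 - 3*o (R(o, v) = -3*(-2*5 + o) = -3*(-10 + o) = 30 - 3*o)
D(E, l) = E/5 + l/5 (D(E, l) = (E + l)/5 = E/5 + l/5)
1/((-267510 + O(674, 37))/(-30253 - 179220) + D(R(-20, 25), 222)) = 1/((-267510 + 864)/(-30253 - 179220) + ((30 - 3*(-20))/5 + (⅕)*222)) = 1/(-266646/(-209473) + ((30 + 60)/5 + 222/5)) = 1/(-266646*(-1/209473) + ((⅕)*90 + 222/5)) = 1/(266646/209473 + (18 + 222/5)) = 1/(266646/209473 + 312/5) = 1/(66688806/1047365) = 1047365/66688806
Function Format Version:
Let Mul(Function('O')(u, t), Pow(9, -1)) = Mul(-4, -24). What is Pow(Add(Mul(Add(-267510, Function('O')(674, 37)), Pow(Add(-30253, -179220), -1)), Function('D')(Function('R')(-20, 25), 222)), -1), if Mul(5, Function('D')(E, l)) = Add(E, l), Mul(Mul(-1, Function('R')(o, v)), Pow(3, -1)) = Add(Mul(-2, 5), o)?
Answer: Rational(1047365, 66688806) ≈ 0.015705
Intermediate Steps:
Function('O')(u, t) = 864 (Function('O')(u, t) = Mul(9, Mul(-4, -24)) = Mul(9, 96) = 864)
Function('R')(o, v) = Add(30, Mul(-3, o)) (Function('R')(o, v) = Mul(-3, Add(Mul(-2, 5), o)) = Mul(-3, Add(-10, o)) = Add(30, Mul(-3, o)))
Function('D')(E, l) = Add(Mul(Rational(1, 5), E), Mul(Rational(1, 5), l)) (Function('D')(E, l) = Mul(Rational(1, 5), Add(E, l)) = Add(Mul(Rational(1, 5), E), Mul(Rational(1, 5), l)))
Pow(Add(Mul(Add(-267510, Function('O')(674, 37)), Pow(Add(-30253, -179220), -1)), Function('D')(Function('R')(-20, 25), 222)), -1) = Pow(Add(Mul(Add(-267510, 864), Pow(Add(-30253, -179220), -1)), Add(Mul(Rational(1, 5), Add(30, Mul(-3, -20))), Mul(Rational(1, 5), 222))), -1) = Pow(Add(Mul(-266646, Pow(-209473, -1)), Add(Mul(Rational(1, 5), Add(30, 60)), Rational(222, 5))), -1) = Pow(Add(Mul(-266646, Rational(-1, 209473)), Add(Mul(Rational(1, 5), 90), Rational(222, 5))), -1) = Pow(Add(Rational(266646, 209473), Add(18, Rational(222, 5))), -1) = Pow(Add(Rational(266646, 209473), Rational(312, 5)), -1) = Pow(Rational(66688806, 1047365), -1) = Rational(1047365, 66688806)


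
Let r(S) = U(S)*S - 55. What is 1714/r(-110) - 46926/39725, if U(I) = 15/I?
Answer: -6996569/158900 ≈ -44.031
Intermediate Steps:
r(S) = -40 (r(S) = (15/S)*S - 55 = 15 - 55 = -40)
1714/r(-110) - 46926/39725 = 1714/(-40) - 46926/39725 = 1714*(-1/40) - 46926*1/39725 = -857/20 - 46926/39725 = -6996569/158900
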